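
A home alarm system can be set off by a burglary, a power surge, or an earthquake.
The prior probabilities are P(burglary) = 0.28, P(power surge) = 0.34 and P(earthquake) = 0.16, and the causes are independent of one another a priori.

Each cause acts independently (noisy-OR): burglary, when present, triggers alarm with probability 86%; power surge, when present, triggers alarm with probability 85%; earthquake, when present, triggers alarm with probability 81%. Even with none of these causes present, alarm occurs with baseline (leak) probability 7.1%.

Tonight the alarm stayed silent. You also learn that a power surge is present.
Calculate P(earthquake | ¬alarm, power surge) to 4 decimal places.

P(earthquake | ¬alarm, power surge) ≈ 0.0349

Under noisy-OR, P(alarm | causes) = 1 − (1−0.071)·∏(1−qᵢ) over the active causes.
Numerator (weight on configurations with earthquake): 0.003050 + 0.000166 = 0.003216
The normalizing constant is 0.13935×0.72×0.84 + 0.026477×0.72×0.16 + 0.019509×0.28×0.84 + 0.003707×0.28×0.16 = 0.092084
Posterior = 0.003216 / 0.092084 ≈ 0.0349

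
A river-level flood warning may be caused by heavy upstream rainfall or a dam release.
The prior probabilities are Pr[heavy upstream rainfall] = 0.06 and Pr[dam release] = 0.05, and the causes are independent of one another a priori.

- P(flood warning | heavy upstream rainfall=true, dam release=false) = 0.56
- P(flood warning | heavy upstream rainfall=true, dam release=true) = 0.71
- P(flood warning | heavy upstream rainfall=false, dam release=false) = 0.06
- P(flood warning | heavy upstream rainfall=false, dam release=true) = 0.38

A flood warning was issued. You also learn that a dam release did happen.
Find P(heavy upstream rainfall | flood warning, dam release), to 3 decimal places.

Weight on heavy upstream rainfall=true, given the evidence: 0.71*0.06 = 0.042600
The normalizing constant is 0.38*0.94 + 0.71*0.06 = 0.399800
Posterior = 0.042600 / 0.399800 ≈ 0.107

P(heavy upstream rainfall | flood warning, dam release) ≈ 0.107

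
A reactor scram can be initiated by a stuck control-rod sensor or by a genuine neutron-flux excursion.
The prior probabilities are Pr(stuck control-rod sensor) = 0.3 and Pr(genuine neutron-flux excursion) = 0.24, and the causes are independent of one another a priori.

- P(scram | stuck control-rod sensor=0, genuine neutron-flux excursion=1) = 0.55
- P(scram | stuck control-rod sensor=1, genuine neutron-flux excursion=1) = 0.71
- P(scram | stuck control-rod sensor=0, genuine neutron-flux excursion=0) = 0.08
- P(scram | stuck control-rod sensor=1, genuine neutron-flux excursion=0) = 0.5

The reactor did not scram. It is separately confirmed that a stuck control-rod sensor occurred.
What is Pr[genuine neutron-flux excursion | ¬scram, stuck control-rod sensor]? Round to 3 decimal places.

Weight on genuine neutron-flux excursion=true, given the evidence: 0.29×0.24 = 0.069600
Denominator P(¬scram | stuck control-rod sensor): 0.5×0.76 + 0.29×0.24 = 0.449600
Posterior = 0.069600 / 0.449600 ≈ 0.155

Pr[genuine neutron-flux excursion | ¬scram, stuck control-rod sensor] ≈ 0.155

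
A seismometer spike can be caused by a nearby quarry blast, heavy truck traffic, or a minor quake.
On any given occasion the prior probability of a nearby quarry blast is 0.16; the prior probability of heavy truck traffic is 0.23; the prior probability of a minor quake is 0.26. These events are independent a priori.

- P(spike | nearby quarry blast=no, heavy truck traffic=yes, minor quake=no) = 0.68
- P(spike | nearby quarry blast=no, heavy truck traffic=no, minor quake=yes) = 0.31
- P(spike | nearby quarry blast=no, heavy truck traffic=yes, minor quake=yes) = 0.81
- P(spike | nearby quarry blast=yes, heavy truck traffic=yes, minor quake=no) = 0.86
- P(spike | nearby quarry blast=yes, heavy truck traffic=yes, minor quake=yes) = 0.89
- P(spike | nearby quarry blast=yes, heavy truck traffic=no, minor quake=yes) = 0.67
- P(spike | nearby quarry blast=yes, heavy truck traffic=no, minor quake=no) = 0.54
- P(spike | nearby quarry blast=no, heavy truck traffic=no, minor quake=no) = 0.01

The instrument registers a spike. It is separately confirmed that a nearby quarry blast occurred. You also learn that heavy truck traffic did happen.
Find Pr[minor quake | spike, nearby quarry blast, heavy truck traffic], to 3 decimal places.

Pr[minor quake | spike, nearby quarry blast, heavy truck traffic] ≈ 0.267

By total probability over both values of minor quake:
  P(spike | nearby quarry blast, heavy truck traffic) = 0.86×0.74 + 0.89×0.26
        = 0.636400 + 0.231400 = 0.867800
Configurations with minor quake contribute 0.231400, so
  P(minor quake | spike, nearby quarry blast, heavy truck traffic) = 0.231400 / 0.867800 ≈ 0.267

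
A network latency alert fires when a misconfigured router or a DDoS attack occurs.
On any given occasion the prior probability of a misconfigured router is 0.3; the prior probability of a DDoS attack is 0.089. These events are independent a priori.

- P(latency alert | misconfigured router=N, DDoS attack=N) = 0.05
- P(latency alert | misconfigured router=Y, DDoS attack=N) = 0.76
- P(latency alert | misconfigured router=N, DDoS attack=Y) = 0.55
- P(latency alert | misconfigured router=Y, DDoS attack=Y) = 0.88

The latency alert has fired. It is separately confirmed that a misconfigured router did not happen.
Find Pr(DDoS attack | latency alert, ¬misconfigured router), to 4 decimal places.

P(latency alert | ¬misconfigured router) = 0.05·0.911 + 0.55·0.089 = 0.045550 + 0.048950 = 0.094500
Restricting to configurations with DDoS attack present: 0.55·0.089 = 0.048950.
Hence the posterior is 0.048950/0.094500 ≈ 0.5180.

Pr(DDoS attack | latency alert, ¬misconfigured router) ≈ 0.5180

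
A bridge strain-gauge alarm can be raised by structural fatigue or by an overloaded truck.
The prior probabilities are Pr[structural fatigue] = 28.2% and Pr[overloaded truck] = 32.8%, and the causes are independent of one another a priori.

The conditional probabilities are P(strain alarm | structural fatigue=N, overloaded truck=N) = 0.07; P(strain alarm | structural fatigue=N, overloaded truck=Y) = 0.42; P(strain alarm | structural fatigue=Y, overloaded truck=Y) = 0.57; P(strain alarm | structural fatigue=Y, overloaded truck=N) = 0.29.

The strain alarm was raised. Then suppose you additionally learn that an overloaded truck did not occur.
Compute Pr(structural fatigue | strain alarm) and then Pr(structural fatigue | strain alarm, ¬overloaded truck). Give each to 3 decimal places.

Numerator (weight on configurations with structural fatigue): 0.054956 + 0.052723 = 0.107679
The normalizing constant is 0.07·0.718·0.672 + 0.42·0.718·0.328 + 0.29·0.282·0.672 + 0.57·0.282·0.328 = 0.240366
Posterior = 0.107679 / 0.240366 ≈ 0.448

Now also conditioning on overloaded truck≠true:
P(strain alarm | ¬overloaded truck) = 0.07·0.718 + 0.29·0.282 = 0.050260 + 0.081780 = 0.132040
Restricting to configurations with structural fatigue present: 0.29·0.282 = 0.081780.
Hence the posterior is 0.081780/0.132040 ≈ 0.619.

Pr(structural fatigue | strain alarm) ≈ 0.448; Pr(structural fatigue | strain alarm, ¬overloaded truck) ≈ 0.619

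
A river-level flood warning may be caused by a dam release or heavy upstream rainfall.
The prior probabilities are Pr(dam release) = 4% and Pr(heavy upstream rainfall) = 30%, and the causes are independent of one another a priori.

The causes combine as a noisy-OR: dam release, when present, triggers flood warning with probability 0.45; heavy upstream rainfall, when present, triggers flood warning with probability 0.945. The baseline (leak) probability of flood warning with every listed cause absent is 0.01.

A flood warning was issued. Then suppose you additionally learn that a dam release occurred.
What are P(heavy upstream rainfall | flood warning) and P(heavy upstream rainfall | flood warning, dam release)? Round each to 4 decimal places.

Under noisy-OR, P(flood warning | causes) = 1 − (1−0.01)·∏(1−qᵢ) over the active causes.
Sum P(flood warning|·) weighted by the priors over the 4 (dam release, heavy upstream rainfall) configurations:
  P(flood warning) = 0.01×0.96×0.7 + 0.94555×0.96×0.3 + 0.4555×0.04×0.7 + 0.970052×0.04×0.3
        = 0.006720 + 0.272318 + 0.012754 + 0.011641 = 0.303433
Keeping only the heavy upstream rainfall-present terms gives 0.283959, so
  P(heavy upstream rainfall | flood warning) = 0.283959 / 0.303433 ≈ 0.9358

Now condition on the additional information:
Enumerate both values of heavy upstream rainfall and weight by the priors:
  P(flood warning | dam release) = 0.4555·0.7 + 0.970052·0.3
        = 0.318850 + 0.291016 = 0.609866
The terms with heavy upstream rainfall present sum to 0.291016, so
  P(heavy upstream rainfall | flood warning, dam release) = 0.291016 / 0.609866 ≈ 0.4772
The drop from 0.9358 to 0.4772 is the explaining-away (discounting) effect.

P(heavy upstream rainfall | flood warning) ≈ 0.9358; P(heavy upstream rainfall | flood warning, dam release) ≈ 0.4772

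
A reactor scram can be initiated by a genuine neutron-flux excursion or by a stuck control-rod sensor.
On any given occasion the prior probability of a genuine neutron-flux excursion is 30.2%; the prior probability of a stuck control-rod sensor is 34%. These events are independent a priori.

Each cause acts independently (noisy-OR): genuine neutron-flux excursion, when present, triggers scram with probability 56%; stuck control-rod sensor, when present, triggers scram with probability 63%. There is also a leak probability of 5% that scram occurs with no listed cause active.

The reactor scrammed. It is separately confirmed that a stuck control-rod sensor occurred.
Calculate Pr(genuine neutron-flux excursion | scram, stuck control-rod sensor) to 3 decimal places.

Pr(genuine neutron-flux excursion | scram, stuck control-rod sensor) ≈ 0.361

Under noisy-OR, P(scram | causes) = 1 − (1−0.05)·∏(1−qᵢ) over the active causes.
Enumerate both values of genuine neutron-flux excursion and weight by the priors:
  P(scram | stuck control-rod sensor) = 0.6485*0.698 + 0.84534*0.302
        = 0.452653 + 0.255293 = 0.707946
The terms with genuine neutron-flux excursion present sum to 0.255293, so
  P(genuine neutron-flux excursion | scram, stuck control-rod sensor) = 0.255293 / 0.707946 ≈ 0.361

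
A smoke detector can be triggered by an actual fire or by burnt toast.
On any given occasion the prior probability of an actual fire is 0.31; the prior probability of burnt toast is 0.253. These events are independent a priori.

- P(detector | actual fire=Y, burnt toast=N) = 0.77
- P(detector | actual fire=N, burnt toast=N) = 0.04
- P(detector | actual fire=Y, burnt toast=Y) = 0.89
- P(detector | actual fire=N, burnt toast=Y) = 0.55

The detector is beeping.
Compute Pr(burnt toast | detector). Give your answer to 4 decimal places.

Pr(burnt toast | detector) ≈ 0.4546

For the numerator, keep only burnt toast=true terms: 0.096014 + 0.069803 = 0.165817
The normalizing constant is 0.04×0.69×0.747 + 0.55×0.69×0.253 + 0.77×0.31×0.747 + 0.89×0.31×0.253 = 0.364743
P(burnt toast | detector) = 0.165817/0.364743 ≈ 0.4546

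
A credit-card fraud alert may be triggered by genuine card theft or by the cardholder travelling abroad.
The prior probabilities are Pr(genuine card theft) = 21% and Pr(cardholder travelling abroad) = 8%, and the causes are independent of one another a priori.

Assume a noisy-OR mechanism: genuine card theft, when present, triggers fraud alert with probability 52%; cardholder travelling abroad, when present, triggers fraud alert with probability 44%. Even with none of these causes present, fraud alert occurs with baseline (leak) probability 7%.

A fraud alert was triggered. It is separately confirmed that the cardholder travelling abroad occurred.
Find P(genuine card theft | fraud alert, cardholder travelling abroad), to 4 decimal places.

P(genuine card theft | fraud alert, cardholder travelling abroad) ≈ 0.2938

Under noisy-OR, P(fraud alert | causes) = 1 − (1−0.07)·∏(1−qᵢ) over the active causes.
P(fraud alert | cardholder travelling abroad) = 0.4792·0.79 + 0.750016·0.21 = 0.378568 + 0.157503 = 0.536071
The genuine card theft-present share is 0.750016·0.21 = 0.157503.
P(genuine card theft | fraud alert, cardholder travelling abroad) = 0.157503 / 0.536071 ≈ 0.2938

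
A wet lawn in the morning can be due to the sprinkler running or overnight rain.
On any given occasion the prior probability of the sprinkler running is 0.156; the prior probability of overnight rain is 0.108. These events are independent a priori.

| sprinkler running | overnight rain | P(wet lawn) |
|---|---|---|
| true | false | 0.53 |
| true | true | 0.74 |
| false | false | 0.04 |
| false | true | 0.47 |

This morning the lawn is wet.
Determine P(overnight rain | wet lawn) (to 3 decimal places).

P(wet lawn) = 0.04·0.844·0.892 + 0.47·0.844·0.108 + 0.53·0.156·0.892 + 0.74·0.156·0.108 = 0.030114 + 0.042841 + 0.073751 + 0.012468 = 0.159174
Of this, 0.055309 comes from 0.042841 + 0.012468 (the overnight rain=true cases).
Hence the posterior is 0.055309/0.159174 ≈ 0.347.

P(overnight rain | wet lawn) ≈ 0.347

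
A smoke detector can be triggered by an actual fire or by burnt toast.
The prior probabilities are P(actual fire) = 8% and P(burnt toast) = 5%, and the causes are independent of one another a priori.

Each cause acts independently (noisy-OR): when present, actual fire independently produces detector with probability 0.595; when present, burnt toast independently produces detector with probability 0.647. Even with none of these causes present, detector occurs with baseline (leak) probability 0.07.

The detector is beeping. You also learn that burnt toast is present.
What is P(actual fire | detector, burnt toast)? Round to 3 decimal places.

Under noisy-OR, P(detector | causes) = 1 − (1−0.07)·∏(1−qᵢ) over the active causes.
For the numerator, keep only actual fire=true terms: 0.867043×0.08 = 0.069363
Normalizer over all consistent configurations: 0.67171×0.92 + 0.867043×0.08 = 0.687336
Posterior = 0.069363 / 0.687336 ≈ 0.101

P(actual fire | detector, burnt toast) ≈ 0.101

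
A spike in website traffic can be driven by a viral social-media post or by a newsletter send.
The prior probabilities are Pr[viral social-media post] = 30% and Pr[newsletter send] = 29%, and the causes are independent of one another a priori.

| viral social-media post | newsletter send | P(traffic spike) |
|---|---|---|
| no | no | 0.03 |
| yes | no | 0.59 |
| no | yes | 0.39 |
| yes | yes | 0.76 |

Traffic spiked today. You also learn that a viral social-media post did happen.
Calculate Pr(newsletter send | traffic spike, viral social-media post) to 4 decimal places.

P(traffic spike | viral social-media post) = 0.59*0.71 + 0.76*0.29 = 0.418900 + 0.220400 = 0.639300
Of this, 0.220400 comes from 0.76*0.29 (the newsletter send=true cases).
P(newsletter send | traffic spike, viral social-media post) = 0.220400 / 0.639300 ≈ 0.3448

Pr(newsletter send | traffic spike, viral social-media post) ≈ 0.3448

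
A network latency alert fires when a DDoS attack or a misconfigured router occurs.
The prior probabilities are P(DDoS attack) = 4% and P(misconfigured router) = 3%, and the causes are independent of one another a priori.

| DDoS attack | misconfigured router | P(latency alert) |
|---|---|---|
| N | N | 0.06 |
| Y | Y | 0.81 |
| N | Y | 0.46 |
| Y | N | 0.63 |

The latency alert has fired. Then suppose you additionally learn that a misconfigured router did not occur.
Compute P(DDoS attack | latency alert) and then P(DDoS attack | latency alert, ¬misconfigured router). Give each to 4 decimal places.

Numerator (weight on configurations with DDoS attack): 0.024444 + 0.000972 = 0.025416
The normalizing constant is 0.06*0.96*0.97 + 0.46*0.96*0.03 + 0.63*0.04*0.97 + 0.81*0.04*0.03 = 0.094536
P(DDoS attack | latency alert) = 0.025416/0.094536 ≈ 0.2688

Now also conditioning on misconfigured router≠true:
P(latency alert | ¬misconfigured router) = 0.06·0.96 + 0.63·0.04 = 0.057600 + 0.025200 = 0.082800
The DDoS attack-present share is 0.63·0.04 = 0.025200.
So P(DDoS attack | latency alert, ¬misconfigured router) = 0.025200/0.082800 ≈ 0.3043.
With misconfigured router excluded, DDoS attack must carry more of the explanatory weight for the latency alert.

P(DDoS attack | latency alert) ≈ 0.2688; P(DDoS attack | latency alert, ¬misconfigured router) ≈ 0.3043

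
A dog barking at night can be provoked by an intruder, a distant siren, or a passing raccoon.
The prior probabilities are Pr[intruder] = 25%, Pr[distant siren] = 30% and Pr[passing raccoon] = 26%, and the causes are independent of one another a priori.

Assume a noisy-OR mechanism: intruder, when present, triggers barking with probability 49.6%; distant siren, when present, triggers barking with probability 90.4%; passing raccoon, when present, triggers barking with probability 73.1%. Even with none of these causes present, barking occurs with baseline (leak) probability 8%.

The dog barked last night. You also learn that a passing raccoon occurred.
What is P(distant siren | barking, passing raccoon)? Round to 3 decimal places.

P(distant siren | barking, passing raccoon) ≈ 0.349

Under noisy-OR, P(barking | causes) = 1 − (1−0.08)·∏(1−qᵢ) over the active causes.
Sum P(barking|·) weighted by the priors over the 4 (intruder, distant siren) configurations:
  P(barking | passing raccoon) = 0.75252*0.75*0.7 + 0.976242*0.75*0.3 + 0.87527*0.25*0.7 + 0.988026*0.25*0.3
        = 0.395073 + 0.219654 + 0.153172 + 0.074102 = 0.842001
Keeping only the distant siren-present terms gives 0.293756, so
  P(distant siren | barking, passing raccoon) = 0.293756 / 0.842001 ≈ 0.349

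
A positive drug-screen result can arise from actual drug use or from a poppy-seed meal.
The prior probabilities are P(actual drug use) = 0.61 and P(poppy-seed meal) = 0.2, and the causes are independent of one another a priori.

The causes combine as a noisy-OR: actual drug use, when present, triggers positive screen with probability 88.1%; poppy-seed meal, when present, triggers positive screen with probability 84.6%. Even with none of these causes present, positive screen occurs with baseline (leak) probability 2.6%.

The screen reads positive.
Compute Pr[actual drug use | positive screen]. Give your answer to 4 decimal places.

Under noisy-OR, P(positive screen | causes) = 1 − (1−0.026)·∏(1−qᵢ) over the active causes.
Numerator (weight on configurations with actual drug use): 0.431438 + 0.119822 = 0.551260
Normalizer over all consistent configurations: 0.026×0.39×0.8 + 0.850004×0.39×0.2 + 0.884094×0.61×0.8 + 0.98215×0.61×0.2 = 0.625672
P(actual drug use | positive screen) = 0.551260/0.625672 ≈ 0.8811

Pr[actual drug use | positive screen] ≈ 0.8811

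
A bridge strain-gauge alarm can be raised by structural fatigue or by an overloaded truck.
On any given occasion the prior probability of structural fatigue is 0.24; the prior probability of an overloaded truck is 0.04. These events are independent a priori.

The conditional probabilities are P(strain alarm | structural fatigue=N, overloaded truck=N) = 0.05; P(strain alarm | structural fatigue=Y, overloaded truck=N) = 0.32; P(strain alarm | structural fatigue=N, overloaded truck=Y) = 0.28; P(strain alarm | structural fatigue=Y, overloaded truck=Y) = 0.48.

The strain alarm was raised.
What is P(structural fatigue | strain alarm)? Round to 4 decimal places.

P(structural fatigue | strain alarm) ≈ 0.6352

P(strain alarm) = 0.05·0.76·0.96 + 0.28·0.76·0.04 + 0.32·0.24·0.96 + 0.48·0.24·0.04 = 0.036480 + 0.008512 + 0.073728 + 0.004608 = 0.123328
Restricting to configurations with structural fatigue present: 0.073728 + 0.004608 = 0.078336.
P(structural fatigue | strain alarm) = 0.078336 / 0.123328 ≈ 0.6352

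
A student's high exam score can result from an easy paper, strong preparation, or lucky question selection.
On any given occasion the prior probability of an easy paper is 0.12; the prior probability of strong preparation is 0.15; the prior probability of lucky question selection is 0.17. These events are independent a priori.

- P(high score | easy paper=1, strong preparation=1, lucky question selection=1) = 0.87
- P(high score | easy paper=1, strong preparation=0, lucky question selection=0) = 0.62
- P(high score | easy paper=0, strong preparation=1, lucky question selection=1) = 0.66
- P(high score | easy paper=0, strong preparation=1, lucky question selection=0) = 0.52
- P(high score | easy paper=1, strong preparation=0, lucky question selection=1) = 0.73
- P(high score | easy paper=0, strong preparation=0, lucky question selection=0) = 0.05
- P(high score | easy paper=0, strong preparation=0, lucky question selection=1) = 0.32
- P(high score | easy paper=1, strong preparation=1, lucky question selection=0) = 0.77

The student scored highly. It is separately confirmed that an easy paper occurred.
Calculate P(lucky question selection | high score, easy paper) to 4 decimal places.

P(lucky question selection | high score, easy paper) ≈ 0.1932

For the numerator, keep only lucky question selection=true terms: 0.105485 + 0.022185 = 0.127670
Denominator P(high score | easy paper): 0.62*0.85*0.83 + 0.73*0.85*0.17 + 0.77*0.15*0.83 + 0.87*0.15*0.17 = 0.660945
Posterior = 0.127670 / 0.660945 ≈ 0.1932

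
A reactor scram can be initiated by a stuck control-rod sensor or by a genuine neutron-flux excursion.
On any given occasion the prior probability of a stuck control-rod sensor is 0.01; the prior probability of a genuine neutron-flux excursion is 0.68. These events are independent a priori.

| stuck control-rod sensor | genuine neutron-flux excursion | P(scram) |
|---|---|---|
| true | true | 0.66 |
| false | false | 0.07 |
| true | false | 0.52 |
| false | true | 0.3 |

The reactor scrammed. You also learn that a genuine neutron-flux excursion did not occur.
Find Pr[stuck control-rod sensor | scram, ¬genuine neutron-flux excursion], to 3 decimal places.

Pr[stuck control-rod sensor | scram, ¬genuine neutron-flux excursion] ≈ 0.070

Weight on stuck control-rod sensor=true, given the evidence: 0.52·0.01 = 0.005200
Denominator P(scram | ¬genuine neutron-flux excursion): 0.07·0.99 + 0.52·0.01 = 0.074500
Posterior = 0.005200 / 0.074500 ≈ 0.070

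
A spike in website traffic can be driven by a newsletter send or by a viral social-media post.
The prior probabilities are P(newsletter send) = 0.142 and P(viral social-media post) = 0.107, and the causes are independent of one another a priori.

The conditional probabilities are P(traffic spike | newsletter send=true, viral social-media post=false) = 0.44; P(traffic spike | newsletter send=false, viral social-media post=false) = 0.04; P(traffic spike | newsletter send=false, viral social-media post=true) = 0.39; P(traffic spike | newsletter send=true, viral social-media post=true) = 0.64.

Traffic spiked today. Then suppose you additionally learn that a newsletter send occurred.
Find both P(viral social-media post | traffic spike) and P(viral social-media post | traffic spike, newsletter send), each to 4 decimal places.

P(viral social-media post | traffic spike) ≈ 0.3450; P(viral social-media post | traffic spike, newsletter send) ≈ 0.1484

By total probability over the 4 (newsletter send, viral social-media post) configurations:
  P(traffic spike) = 0.04*0.858*0.893 + 0.39*0.858*0.107 + 0.44*0.142*0.893 + 0.64*0.142*0.107
        = 0.030648 + 0.035804 + 0.055795 + 0.009724 = 0.131971
The terms with viral social-media post present sum to 0.045528, so
  P(viral social-media post | traffic spike) = 0.045528 / 0.131971 ≈ 0.3450

Now condition on the additional information:
Sum P(traffic spike|·) weighted by the priors over both values of viral social-media post:
  P(traffic spike | newsletter send) = 0.44·0.893 + 0.64·0.107
        = 0.392920 + 0.068480 = 0.461400
Configurations with viral social-media post contribute 0.068480, so
  P(viral social-media post | traffic spike, newsletter send) = 0.068480 / 0.461400 ≈ 0.1484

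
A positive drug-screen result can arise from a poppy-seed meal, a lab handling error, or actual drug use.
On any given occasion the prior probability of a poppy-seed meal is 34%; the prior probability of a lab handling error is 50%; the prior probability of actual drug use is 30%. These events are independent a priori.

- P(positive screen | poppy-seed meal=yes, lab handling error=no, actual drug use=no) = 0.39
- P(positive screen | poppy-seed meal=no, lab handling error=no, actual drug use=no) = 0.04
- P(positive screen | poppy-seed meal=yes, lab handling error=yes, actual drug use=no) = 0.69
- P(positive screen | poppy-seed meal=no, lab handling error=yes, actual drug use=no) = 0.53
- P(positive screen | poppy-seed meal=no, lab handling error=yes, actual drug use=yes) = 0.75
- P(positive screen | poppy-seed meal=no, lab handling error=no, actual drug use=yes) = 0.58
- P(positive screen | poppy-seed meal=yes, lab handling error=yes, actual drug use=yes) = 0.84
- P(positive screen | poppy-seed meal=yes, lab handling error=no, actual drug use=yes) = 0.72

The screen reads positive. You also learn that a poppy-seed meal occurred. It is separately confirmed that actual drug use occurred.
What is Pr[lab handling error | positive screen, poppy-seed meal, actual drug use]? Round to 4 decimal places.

By total probability over both values of lab handling error:
  P(positive screen | poppy-seed meal, actual drug use) = 0.72·0.5 + 0.84·0.5
        = 0.360000 + 0.420000 = 0.780000
Configurations with lab handling error contribute 0.420000, so
  P(lab handling error | positive screen, poppy-seed meal, actual drug use) = 0.420000 / 0.780000 ≈ 0.5385

Pr[lab handling error | positive screen, poppy-seed meal, actual drug use] ≈ 0.5385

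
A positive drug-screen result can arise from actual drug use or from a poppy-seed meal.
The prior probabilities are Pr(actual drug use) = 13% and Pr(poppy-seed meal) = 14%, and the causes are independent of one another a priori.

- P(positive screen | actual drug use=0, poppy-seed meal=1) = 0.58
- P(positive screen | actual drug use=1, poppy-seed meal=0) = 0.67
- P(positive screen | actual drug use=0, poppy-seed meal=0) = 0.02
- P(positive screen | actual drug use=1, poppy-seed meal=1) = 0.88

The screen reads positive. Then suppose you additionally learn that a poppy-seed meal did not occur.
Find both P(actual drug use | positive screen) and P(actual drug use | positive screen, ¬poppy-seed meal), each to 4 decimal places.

P(actual drug use | positive screen) ≈ 0.5151; P(actual drug use | positive screen, ¬poppy-seed meal) ≈ 0.8335

By total probability over the 4 (actual drug use, poppy-seed meal) configurations:
  P(positive screen) = 0.02*0.87*0.86 + 0.58*0.87*0.14 + 0.67*0.13*0.86 + 0.88*0.13*0.14
        = 0.014964 + 0.070644 + 0.074906 + 0.016016 = 0.176530
Keeping only the actual drug use-present terms gives 0.090922, so
  P(actual drug use | positive screen) = 0.090922 / 0.176530 ≈ 0.5151

With the extra evidence:
P(positive screen | ¬poppy-seed meal) = 0.02×0.87 + 0.67×0.13 = 0.017400 + 0.087100 = 0.104500
The actual drug use-present share is 0.67×0.13 = 0.087100.
Hence the posterior is 0.087100/0.104500 ≈ 0.8335.
Ruling out poppy-seed meal raises the posterior on actual drug use — the flip side of explaining away.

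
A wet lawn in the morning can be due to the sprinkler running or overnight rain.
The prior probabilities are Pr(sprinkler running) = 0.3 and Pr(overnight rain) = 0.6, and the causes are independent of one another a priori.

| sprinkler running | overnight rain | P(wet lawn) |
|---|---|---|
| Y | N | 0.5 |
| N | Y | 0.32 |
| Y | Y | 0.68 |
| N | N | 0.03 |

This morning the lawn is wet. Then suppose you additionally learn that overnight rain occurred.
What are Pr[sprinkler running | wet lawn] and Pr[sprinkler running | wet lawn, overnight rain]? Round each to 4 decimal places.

Pr[sprinkler running | wet lawn] ≈ 0.5609; Pr[sprinkler running | wet lawn, overnight rain] ≈ 0.4766

Numerator (weight on configurations with sprinkler running): 0.060000 + 0.122400 = 0.182400
Denominator P(wet lawn): 0.03·0.7·0.4 + 0.32·0.7·0.6 + 0.5·0.3·0.4 + 0.68·0.3·0.6 = 0.325200
Posterior = 0.182400 / 0.325200 ≈ 0.5609

Now condition on the additional information:
P(wet lawn | overnight rain) = 0.32·0.7 + 0.68·0.3 = 0.224000 + 0.204000 = 0.428000
Of this, 0.204000 comes from 0.68·0.3 (the sprinkler running=true cases).
So P(sprinkler running | wet lawn, overnight rain) = 0.204000/0.428000 ≈ 0.4766.
This is intercausal reasoning (explaining away): once overnight rain accounts for the wet lawn, sprinkler running becomes less likely.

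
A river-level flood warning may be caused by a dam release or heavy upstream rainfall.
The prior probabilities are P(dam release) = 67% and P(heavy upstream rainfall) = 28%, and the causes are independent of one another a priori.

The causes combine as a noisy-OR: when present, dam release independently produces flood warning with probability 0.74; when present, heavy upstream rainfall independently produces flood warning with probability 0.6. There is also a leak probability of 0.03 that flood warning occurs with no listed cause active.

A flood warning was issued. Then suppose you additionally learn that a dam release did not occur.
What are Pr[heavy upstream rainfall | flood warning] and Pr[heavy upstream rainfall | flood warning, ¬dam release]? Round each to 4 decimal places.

Pr[heavy upstream rainfall | flood warning] ≈ 0.3797; Pr[heavy upstream rainfall | flood warning, ¬dam release] ≈ 0.8881

Under noisy-OR, P(flood warning | causes) = 1 − (1−0.03)·∏(1−qᵢ) over the active causes.
By total probability over the 4 (dam release, heavy upstream rainfall) configurations:
  P(flood warning) = 0.03*0.33*0.72 + 0.612*0.33*0.28 + 0.7478*0.67*0.72 + 0.89912*0.67*0.28
        = 0.007128 + 0.056549 + 0.360739 + 0.168675 = 0.593091
The terms with heavy upstream rainfall present sum to 0.225224, so
  P(heavy upstream rainfall | flood warning) = 0.225224 / 0.593091 ≈ 0.3797

Now also conditioning on dam release≠true:
By total probability over both values of heavy upstream rainfall:
  P(flood warning | ¬dam release) = 0.03·0.72 + 0.612·0.28
        = 0.021600 + 0.171360 = 0.192960
Configurations with heavy upstream rainfall contribute 0.171360, so
  P(heavy upstream rainfall | flood warning, ¬dam release) = 0.171360 / 0.192960 ≈ 0.8881
Ruling out dam release raises the posterior on heavy upstream rainfall — the flip side of explaining away.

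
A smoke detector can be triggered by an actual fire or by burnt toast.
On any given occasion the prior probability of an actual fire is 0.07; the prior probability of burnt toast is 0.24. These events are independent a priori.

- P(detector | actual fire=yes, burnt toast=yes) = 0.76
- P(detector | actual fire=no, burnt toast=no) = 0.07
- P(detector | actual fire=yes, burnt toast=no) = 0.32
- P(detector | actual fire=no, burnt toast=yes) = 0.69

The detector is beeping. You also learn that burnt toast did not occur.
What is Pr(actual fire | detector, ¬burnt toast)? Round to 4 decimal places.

Sum P(detector|·) weighted by the priors over both values of actual fire:
  P(detector | ¬burnt toast) = 0.07·0.93 + 0.32·0.07
        = 0.065100 + 0.022400 = 0.087500
The terms with actual fire present sum to 0.022400, so
  P(actual fire | detector, ¬burnt toast) = 0.022400 / 0.087500 ≈ 0.2560

Pr(actual fire | detector, ¬burnt toast) ≈ 0.2560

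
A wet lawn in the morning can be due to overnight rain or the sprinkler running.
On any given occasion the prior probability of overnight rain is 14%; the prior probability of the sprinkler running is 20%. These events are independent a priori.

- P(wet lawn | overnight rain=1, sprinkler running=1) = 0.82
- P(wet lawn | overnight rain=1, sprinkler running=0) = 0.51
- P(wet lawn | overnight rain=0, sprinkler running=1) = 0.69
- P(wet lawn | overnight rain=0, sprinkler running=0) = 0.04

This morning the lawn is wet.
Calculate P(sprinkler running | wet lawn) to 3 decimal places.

P(sprinkler running | wet lawn) ≈ 0.626

P(wet lawn) = 0.04*0.86*0.8 + 0.69*0.86*0.2 + 0.51*0.14*0.8 + 0.82*0.14*0.2 = 0.027520 + 0.118680 + 0.057120 + 0.022960 = 0.226280
Of this, 0.141640 comes from 0.118680 + 0.022960 (the sprinkler running=true cases).
P(sprinkler running | wet lawn) = 0.141640 / 0.226280 ≈ 0.626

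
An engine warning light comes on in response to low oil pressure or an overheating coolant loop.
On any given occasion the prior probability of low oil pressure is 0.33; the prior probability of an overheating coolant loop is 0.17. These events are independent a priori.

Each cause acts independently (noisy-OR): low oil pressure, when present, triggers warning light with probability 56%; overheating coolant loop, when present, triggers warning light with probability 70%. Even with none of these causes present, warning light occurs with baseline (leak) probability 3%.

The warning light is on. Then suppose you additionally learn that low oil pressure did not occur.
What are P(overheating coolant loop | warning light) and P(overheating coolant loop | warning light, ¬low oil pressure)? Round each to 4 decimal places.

Under noisy-OR, P(warning light | causes) = 1 − (1−0.03)·∏(1−qᵢ) over the active causes.
For the numerator, keep only overheating coolant loop=true terms: 0.080755 + 0.048917 = 0.129672
Denominator P(warning light): 0.03*0.67*0.83 + 0.709*0.67*0.17 + 0.5732*0.33*0.83 + 0.87196*0.33*0.17 = 0.303354
Posterior = 0.129672 / 0.303354 ≈ 0.4275

Now condition on the additional information:
P(warning light | ¬low oil pressure) = 0.03×0.83 + 0.709×0.17 = 0.024900 + 0.120530 = 0.145430
The overheating coolant loop-present share is 0.709×0.17 = 0.120530.
Hence the posterior is 0.120530/0.145430 ≈ 0.8288.
With low oil pressure excluded, overheating coolant loop must carry more of the explanatory weight for the warning light.

P(overheating coolant loop | warning light) ≈ 0.4275; P(overheating coolant loop | warning light, ¬low oil pressure) ≈ 0.8288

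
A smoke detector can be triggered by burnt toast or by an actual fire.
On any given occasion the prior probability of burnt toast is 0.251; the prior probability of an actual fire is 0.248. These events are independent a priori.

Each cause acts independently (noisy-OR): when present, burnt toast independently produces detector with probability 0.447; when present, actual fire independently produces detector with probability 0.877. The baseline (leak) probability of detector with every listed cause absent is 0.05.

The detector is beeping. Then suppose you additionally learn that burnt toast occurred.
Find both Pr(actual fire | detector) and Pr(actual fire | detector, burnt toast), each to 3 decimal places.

Under noisy-OR, P(detector | causes) = 1 − (1−0.05)·∏(1−qᵢ) over the active causes.
P(detector) = 0.05×0.749×0.752 + 0.88315×0.749×0.248 + 0.47465×0.251×0.752 + 0.935382×0.251×0.248 = 0.028162 + 0.164047 + 0.089591 + 0.058226 = 0.340026
The actual fire-present share is 0.164047 + 0.058226 = 0.222273.
Hence the posterior is 0.222273/0.340026 ≈ 0.654.

Now also conditioning on burnt toast=true:
Enumerate both values of actual fire and weight by the priors:
  P(detector | burnt toast) = 0.47465·0.752 + 0.935382·0.248
        = 0.356937 + 0.231975 = 0.588912
The terms with actual fire present sum to 0.231975, so
  P(actual fire | detector, burnt toast) = 0.231975 / 0.588912 ≈ 0.394
— burnt toast explains away the evidence for actual fire.

Pr(actual fire | detector) ≈ 0.654; Pr(actual fire | detector, burnt toast) ≈ 0.394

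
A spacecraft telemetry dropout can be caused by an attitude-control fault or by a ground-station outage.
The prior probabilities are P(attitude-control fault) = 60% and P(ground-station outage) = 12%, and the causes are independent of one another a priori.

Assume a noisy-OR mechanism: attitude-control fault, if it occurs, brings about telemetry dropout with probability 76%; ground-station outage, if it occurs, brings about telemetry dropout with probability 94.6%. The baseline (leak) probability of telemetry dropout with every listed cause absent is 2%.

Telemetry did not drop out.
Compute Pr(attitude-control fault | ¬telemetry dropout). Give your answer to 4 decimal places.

Pr(attitude-control fault | ¬telemetry dropout) ≈ 0.2647

Under noisy-OR, P(telemetry dropout | causes) = 1 − (1−0.02)·∏(1−qᵢ) over the active causes.
P(¬telemetry dropout) = 0.98×0.4×0.88 + 0.05292×0.4×0.12 + 0.2352×0.6×0.88 + 0.012701×0.6×0.12 = 0.344960 + 0.002540 + 0.124186 + 0.000914 = 0.472600
Restricting to configurations with attitude-control fault present: 0.124186 + 0.000914 = 0.125100.
P(attitude-control fault | ¬telemetry dropout) = 0.125100 / 0.472600 ≈ 0.2647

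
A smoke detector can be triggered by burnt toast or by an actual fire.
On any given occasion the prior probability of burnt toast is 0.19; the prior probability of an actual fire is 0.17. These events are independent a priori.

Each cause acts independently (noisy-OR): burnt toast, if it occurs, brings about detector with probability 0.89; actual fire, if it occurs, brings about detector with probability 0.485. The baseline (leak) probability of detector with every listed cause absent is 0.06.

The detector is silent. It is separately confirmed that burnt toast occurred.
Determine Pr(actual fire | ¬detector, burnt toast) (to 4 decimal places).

Pr(actual fire | ¬detector, burnt toast) ≈ 0.0954

Under noisy-OR, P(detector | causes) = 1 − (1−0.06)·∏(1−qᵢ) over the active causes.
P(¬detector | burnt toast) = 0.1034*0.83 + 0.053251*0.17 = 0.085822 + 0.009053 = 0.094875
The actual fire-present share is 0.053251*0.17 = 0.009053.
So P(actual fire | ¬detector, burnt toast) = 0.009053/0.094875 ≈ 0.0954.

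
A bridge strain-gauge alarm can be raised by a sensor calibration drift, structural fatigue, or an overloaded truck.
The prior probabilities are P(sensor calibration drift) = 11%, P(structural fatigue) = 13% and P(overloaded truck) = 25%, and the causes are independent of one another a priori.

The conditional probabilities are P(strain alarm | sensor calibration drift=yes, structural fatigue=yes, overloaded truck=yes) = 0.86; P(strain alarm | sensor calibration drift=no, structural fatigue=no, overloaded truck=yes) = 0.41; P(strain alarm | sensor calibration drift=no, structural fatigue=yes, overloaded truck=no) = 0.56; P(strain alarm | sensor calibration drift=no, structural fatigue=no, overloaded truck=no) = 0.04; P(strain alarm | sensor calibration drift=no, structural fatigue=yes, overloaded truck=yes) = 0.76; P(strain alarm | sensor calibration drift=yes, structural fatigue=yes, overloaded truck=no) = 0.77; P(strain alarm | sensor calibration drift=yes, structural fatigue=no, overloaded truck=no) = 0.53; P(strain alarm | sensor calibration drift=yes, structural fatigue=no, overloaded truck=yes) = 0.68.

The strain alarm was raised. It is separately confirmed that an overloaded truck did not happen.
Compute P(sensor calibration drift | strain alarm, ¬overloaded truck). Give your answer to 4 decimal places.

P(sensor calibration drift | strain alarm, ¬overloaded truck) ≈ 0.3920

Weight on sensor calibration drift=true, given the evidence: 0.050721 + 0.011011 = 0.061732
Denominator P(strain alarm | ¬overloaded truck): 0.04*0.89*0.87 + 0.56*0.89*0.13 + 0.53*0.11*0.87 + 0.77*0.11*0.13 = 0.157496
Posterior = 0.061732 / 0.157496 ≈ 0.3920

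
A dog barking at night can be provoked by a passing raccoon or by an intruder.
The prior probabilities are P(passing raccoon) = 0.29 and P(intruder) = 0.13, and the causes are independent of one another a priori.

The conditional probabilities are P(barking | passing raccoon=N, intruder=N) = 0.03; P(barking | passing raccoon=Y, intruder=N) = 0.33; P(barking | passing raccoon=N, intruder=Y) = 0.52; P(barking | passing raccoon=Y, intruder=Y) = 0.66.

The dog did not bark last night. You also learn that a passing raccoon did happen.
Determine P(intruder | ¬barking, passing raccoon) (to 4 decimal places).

For the numerator, keep only intruder=true terms: 0.34×0.13 = 0.044200
Normalizer over all consistent configurations: 0.67×0.87 + 0.34×0.13 = 0.627100
Posterior = 0.044200 / 0.627100 ≈ 0.0705

P(intruder | ¬barking, passing raccoon) ≈ 0.0705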